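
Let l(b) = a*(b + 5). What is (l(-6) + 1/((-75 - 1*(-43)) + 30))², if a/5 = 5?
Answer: 2601/4 ≈ 650.25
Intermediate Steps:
a = 25 (a = 5*5 = 25)
l(b) = 125 + 25*b (l(b) = 25*(b + 5) = 25*(5 + b) = 125 + 25*b)
(l(-6) + 1/((-75 - 1*(-43)) + 30))² = ((125 + 25*(-6)) + 1/((-75 - 1*(-43)) + 30))² = ((125 - 150) + 1/((-75 + 43) + 30))² = (-25 + 1/(-32 + 30))² = (-25 + 1/(-2))² = (-25 - ½)² = (-51/2)² = 2601/4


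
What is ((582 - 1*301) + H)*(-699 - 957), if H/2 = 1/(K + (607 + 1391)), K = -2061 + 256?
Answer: -89813160/193 ≈ -4.6535e+5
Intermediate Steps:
K = -1805
H = 2/193 (H = 2/(-1805 + (607 + 1391)) = 2/(-1805 + 1998) = 2/193 ≈ 0.010363)
((582 - 1*301) + H)*(-699 - 957) = ((582 - 1*301) + 2/193)*(-699 - 957) = ((582 - 301) + 2/193)*(-1656) = (281 + 2/193)*(-1656) = (54235/193)*(-1656) = -89813160/193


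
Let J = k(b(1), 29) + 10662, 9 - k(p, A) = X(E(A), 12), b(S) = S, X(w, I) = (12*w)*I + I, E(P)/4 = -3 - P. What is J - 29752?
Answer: -661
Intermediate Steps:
E(P) = -12 - 4*P (E(P) = 4*(-3 - P) = -12 - 4*P)
X(w, I) = I + 12*I*w (X(w, I) = 12*I*w + I = I + 12*I*w)
k(p, A) = 1725 + 576*A (k(p, A) = 9 - 12*(1 + 12*(-12 - 4*A)) = 9 - 12*(1 + (-144 - 48*A)) = 9 - 12*(-143 - 48*A) = 9 - (-1716 - 576*A) = 9 + (1716 + 576*A) = 1725 + 576*A)
J = 29091 (J = (1725 + 576*29) + 10662 = (1725 + 16704) + 10662 = 18429 + 10662 = 29091)
J - 29752 = 29091 - 29752 = -661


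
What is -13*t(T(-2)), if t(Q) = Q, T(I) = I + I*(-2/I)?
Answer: 52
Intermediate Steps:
T(I) = -2 + I (T(I) = I - 2 = -2 + I)
-13*t(T(-2)) = -13*(-2 - 2) = -13*(-4) = 52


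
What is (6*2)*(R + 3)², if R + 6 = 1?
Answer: 48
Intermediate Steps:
R = -5 (R = -6 + 1 = -5)
(6*2)*(R + 3)² = (6*2)*(-5 + 3)² = 12*(-2)² = 12*4 = 48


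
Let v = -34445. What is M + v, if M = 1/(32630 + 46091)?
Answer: -2711544844/78721 ≈ -34445.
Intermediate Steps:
M = 1/78721 ≈ 1.2703e-5
M + v = 1/78721 - 34445 = -2711544844/78721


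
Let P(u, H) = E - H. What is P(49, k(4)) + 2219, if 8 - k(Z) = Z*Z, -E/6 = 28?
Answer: 2059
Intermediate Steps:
E = -168 (E = -6*28 = -168)
k(Z) = 8 - Z**2 (k(Z) = 8 - Z*Z = 8 - Z**2)
P(u, H) = -168 - H
P(49, k(4)) + 2219 = (-168 - (8 - 1*4**2)) + 2219 = (-168 - (8 - 1*16)) + 2219 = (-168 - (8 - 16)) + 2219 = (-168 - 1*(-8)) + 2219 = (-168 + 8) + 2219 = -160 + 2219 = 2059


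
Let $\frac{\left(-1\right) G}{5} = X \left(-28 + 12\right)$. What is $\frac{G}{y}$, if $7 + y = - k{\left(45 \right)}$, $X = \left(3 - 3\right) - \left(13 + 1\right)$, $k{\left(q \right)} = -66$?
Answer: $- \frac{1120}{59} \approx -18.983$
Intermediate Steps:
$X = -14$ ($X = \left(3 - 3\right) - 14 = 0 - 14 = -14$)
$y = 59$ ($y = -7 - -66 = -7 + 66 = 59$)
$G = -1120$ ($G = - 5 \left(- 14 \left(-28 + 12\right)\right) = - 5 \left(\left(-14\right) \left(-16\right)\right) = \left(-5\right) 224 = -1120$)
$\frac{G}{y} = - \frac{1120}{59}$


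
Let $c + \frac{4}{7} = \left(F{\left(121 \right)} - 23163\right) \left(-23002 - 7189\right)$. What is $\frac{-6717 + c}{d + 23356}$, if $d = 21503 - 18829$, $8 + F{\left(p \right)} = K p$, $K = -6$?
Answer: $\frac{2525136633}{91105} \approx 27717.0$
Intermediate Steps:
$F{\left(p \right)} = -8 - 6 p$
$d = 2674$ ($d = 21503 - 18829 = 2674$)
$c = \frac{5050320285}{7}$ ($c = - \frac{4}{7} + \left(\left(-8 - 726\right) - 23163\right) \left(-23002 - 7189\right) = - \frac{4}{7} + \left(\left(-8 - 726\right) - 23163\right) \left(-30191\right) = - \frac{4}{7} + \left(-734 - 23163\right) \left(-30191\right) = - \frac{4}{7} - -721474327 = - \frac{4}{7} + 721474327 = \frac{5050320285}{7} \approx 7.2147 \cdot 10^{8}$)
$\frac{-6717 + c}{d + 23356} = \frac{-6717 + \frac{5050320285}{7}}{2674 + 23356} = \frac{5050273266}{7 \cdot 26030} = \frac{5050273266}{7} \cdot \frac{1}{26030} = \frac{2525136633}{91105}$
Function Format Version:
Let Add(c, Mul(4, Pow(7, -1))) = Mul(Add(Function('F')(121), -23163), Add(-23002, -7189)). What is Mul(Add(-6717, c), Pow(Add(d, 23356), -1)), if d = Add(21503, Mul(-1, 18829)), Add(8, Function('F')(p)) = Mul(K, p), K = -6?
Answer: Rational(2525136633, 91105) ≈ 27717.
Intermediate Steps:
Function('F')(p) = Add(-8, Mul(-6, p))
d = 2674 (d = Add(21503, -18829) = 2674)
c = Rational(5050320285, 7) (c = Add(Rational(-4, 7), Mul(Add(Add(-8, Mul(-6, 121)), -23163), Add(-23002, -7189))) = Add(Rational(-4, 7), Mul(Add(Add(-8, -726), -23163), -30191)) = Add(Rational(-4, 7), Mul(Add(-734, -23163), -30191)) = Add(Rational(-4, 7), Mul(-23897, -30191)) = Add(Rational(-4, 7), 721474327) = Rational(5050320285, 7) ≈ 7.2147e+8)
Mul(Add(-6717, c), Pow(Add(d, 23356), -1)) = Mul(Add(-6717, Rational(5050320285, 7)), Pow(Add(2674, 23356), -1)) = Mul(Rational(5050273266, 7), Pow(26030, -1)) = Mul(Rational(5050273266, 7), Rational(1, 26030)) = Rational(2525136633, 91105)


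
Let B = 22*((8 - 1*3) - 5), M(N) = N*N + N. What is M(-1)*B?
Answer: 0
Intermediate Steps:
M(N) = N + N**2 (M(N) = N**2 + N = N + N**2)
B = 0 (B = 22*((8 - 3) - 5) = 22*(5 - 5) = 22*0 = 0)
M(-1)*B = -(1 - 1)*0 = -1*0*0 = 0*0 = 0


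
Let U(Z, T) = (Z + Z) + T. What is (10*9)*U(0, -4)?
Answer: -360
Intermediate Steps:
U(Z, T) = T + 2*Z (U(Z, T) = 2*Z + T = T + 2*Z)
(10*9)*U(0, -4) = (10*9)*(-4 + 2*0) = 90*(-4 + 0) = 90*(-4) = -360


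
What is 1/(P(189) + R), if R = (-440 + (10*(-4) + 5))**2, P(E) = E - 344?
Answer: 1/225470 ≈ 4.4352e-6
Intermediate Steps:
P(E) = -344 + E
R = 225625 (R = (-440 + (-40 + 5))**2 = (-440 - 35)**2 = (-475)**2 = 225625)
1/(P(189) + R) = 1/((-344 + 189) + 225625) = 1/(-155 + 225625) = 1/225470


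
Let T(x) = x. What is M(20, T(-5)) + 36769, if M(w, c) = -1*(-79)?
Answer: 36848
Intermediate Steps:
M(w, c) = 79
M(20, T(-5)) + 36769 = 79 + 36769 = 36848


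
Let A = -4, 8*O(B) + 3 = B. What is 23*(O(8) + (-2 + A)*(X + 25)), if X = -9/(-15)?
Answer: -140737/40 ≈ -3518.4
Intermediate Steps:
X = 3/5 (X = -9*(-1/15) = 3/5 ≈ 0.60000)
O(B) = -3/8 + B/8
23*(O(8) + (-2 + A)*(X + 25)) = 23*((-3/8 + (1/8)*8) + (-2 - 4)*(3/5 + 25)) = 23*((-3/8 + 1) - 6*128/5) = 23*(5/8 - 768/5) = 23*(-6119/40) = -140737/40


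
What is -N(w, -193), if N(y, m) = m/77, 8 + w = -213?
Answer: 193/77 ≈ 2.5065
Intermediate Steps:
w = -221 (w = -8 - 213 = -221)
N(y, m) = m/77 (N(y, m) = m*(1/77) = m/77)
-N(w, -193) = -(-193)/77 = -1*(-193/77) = 193/77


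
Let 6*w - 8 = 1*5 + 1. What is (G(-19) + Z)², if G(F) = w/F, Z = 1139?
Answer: 4214087056/3249 ≈ 1.2970e+6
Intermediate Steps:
w = 7/3 (w = 4/3 + (1*5 + 1)/6 = 4/3 + (5 + 1)/6 = 4/3 + (⅙)*6 = 4/3 + 1 = 7/3 ≈ 2.3333)
G(F) = 7/(3*F)
(G(-19) + Z)² = ((7/3)/(-19) + 1139)² = ((7/3)*(-1/19) + 1139)² = (-7/57 + 1139)² = (64916/57)² = 4214087056/3249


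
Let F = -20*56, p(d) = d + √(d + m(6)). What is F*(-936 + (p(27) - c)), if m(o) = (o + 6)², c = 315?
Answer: 1370880 - 3360*√19 ≈ 1.3562e+6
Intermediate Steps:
m(o) = (6 + o)²
p(d) = d + √(144 + d) (p(d) = d + √(d + (6 + 6)²) = d + √(d + 12²) = d + √(d + 144) = d + √(144 + d))
F = -1120
F*(-936 + (p(27) - c)) = -1120*(-936 + ((27 + √(144 + 27)) - 1*315)) = -1120*(-936 + ((27 + √171) - 315)) = -1120*(-936 + ((27 + 3*√19) - 315)) = -1120*(-936 + (-288 + 3*√19)) = -1120*(-1224 + 3*√19) = 1370880 - 3360*√19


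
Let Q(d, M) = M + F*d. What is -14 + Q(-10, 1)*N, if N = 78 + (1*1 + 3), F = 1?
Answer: -752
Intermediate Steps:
Q(d, M) = M + d (Q(d, M) = M + 1*d = M + d)
N = 82 (N = 78 + (1 + 3) = 78 + 4 = 82)
-14 + Q(-10, 1)*N = -14 + (1 - 10)*82 = -14 - 9*82 = -14 - 738 = -752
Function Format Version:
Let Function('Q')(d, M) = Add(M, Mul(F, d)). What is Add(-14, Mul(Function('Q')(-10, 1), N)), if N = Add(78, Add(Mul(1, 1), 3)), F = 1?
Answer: -752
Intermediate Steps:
Function('Q')(d, M) = Add(M, d) (Function('Q')(d, M) = Add(M, Mul(1, d)) = Add(M, d))
N = 82 (N = Add(78, Add(1, 3)) = Add(78, 4) = 82)
Add(-14, Mul(Function('Q')(-10, 1), N)) = Add(-14, Mul(Add(1, -10), 82)) = Add(-14, Mul(-9, 82)) = Add(-14, -738) = -752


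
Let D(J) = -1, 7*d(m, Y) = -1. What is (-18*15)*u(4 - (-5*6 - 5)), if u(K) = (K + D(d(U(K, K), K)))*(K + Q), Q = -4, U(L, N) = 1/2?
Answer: -359100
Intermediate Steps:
U(L, N) = 1/2
d(m, Y) = -1/7 (d(m, Y) = (1/7)*(-1) = -1/7)
u(K) = (-1 + K)*(-4 + K) (u(K) = (K - 1)*(K - 4) = (-1 + K)*(-4 + K))
(-18*15)*u(4 - (-5*6 - 5)) = (-18*15)*(4 + (4 - (-5*6 - 5))**2 - 5*(4 - (-5*6 - 5))) = -270*(4 + (4 - (-30 - 5))**2 - 5*(4 - (-30 - 5))) = -270*(4 + (4 - 1*(-35))**2 - 5*(4 - 1*(-35))) = -270*(4 + (4 + 35)**2 - 5*(4 + 35)) = -270*(4 + 39**2 - 5*39) = -270*(4 + 1521 - 195) = -270*1330 = -359100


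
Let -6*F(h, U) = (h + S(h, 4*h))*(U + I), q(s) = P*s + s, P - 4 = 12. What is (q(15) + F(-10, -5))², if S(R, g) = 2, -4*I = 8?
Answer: 543169/9 ≈ 60352.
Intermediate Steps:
P = 16 (P = 4 + 12 = 16)
I = -2 (I = -¼*8 = -2)
q(s) = 17*s (q(s) = 16*s + s = 17*s)
F(h, U) = -(-2 + U)*(2 + h)/6 (F(h, U) = -(h + 2)*(U - 2)/6 = -(2 + h)*(-2 + U)/6 = -(-2 + U)*(2 + h)/6)
(q(15) + F(-10, -5))² = (17*15 + (⅔ - ⅓*(-5) + (⅓)*(-10) - ⅙*(-5)*(-10)))² = (255 + (⅔ + 5/3 - 10/3 - 25/3))² = (255 - 28/3)² = (737/3)² = 543169/9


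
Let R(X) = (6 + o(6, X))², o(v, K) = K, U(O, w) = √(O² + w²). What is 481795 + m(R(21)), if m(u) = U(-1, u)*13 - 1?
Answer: 481794 + 13*√531442 ≈ 4.9127e+5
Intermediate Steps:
R(X) = (6 + X)²
m(u) = -1 + 13*√(1 + u²) (m(u) = √((-1)² + u²)*13 - 1 = √(1 + u²)*13 - 1 = 13*√(1 + u²) - 1 = -1 + 13*√(1 + u²))
481795 + m(R(21)) = 481795 + (-1 + 13*√(1 + ((6 + 21)²)²)) = 481795 + (-1 + 13*√(1 + (27²)²)) = 481795 + (-1 + 13*√(1 + 729²)) = 481795 + (-1 + 13*√(1 + 531441)) = 481795 + (-1 + 13*√531442) = 481794 + 13*√531442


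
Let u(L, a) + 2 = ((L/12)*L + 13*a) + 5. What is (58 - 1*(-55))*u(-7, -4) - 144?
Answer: -62635/12 ≈ -5219.6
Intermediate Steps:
u(L, a) = 3 + 13*a + L**2/12 (u(L, a) = -2 + (((L/12)*L + 13*a) + 5) = -2 + ((L**2/12 + 13*a) + 5) = -2 + ((13*a + L**2/12) + 5) = -2 + (5 + 13*a + L**2/12) = 3 + 13*a + L**2/12)
(58 - 1*(-55))*u(-7, -4) - 144 = (58 - 1*(-55))*(3 + 13*(-4) + (1/12)*(-7)**2) - 144 = (58 + 55)*(3 - 52 + (1/12)*49) - 144 = 113*(3 - 52 + 49/12) - 144 = 113*(-539/12) - 144 = -60907/12 - 144 = -62635/12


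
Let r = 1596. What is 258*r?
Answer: 411768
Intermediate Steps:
258*r = 258*1596 = 411768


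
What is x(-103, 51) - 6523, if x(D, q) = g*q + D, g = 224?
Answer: 4798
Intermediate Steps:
x(D, q) = D + 224*q (x(D, q) = 224*q + D = D + 224*q)
x(-103, 51) - 6523 = (-103 + 224*51) - 6523 = (-103 + 11424) - 6523 = 11321 - 6523 = 4798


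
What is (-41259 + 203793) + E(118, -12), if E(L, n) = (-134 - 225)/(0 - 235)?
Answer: 38195849/235 ≈ 1.6254e+5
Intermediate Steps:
E(L, n) = 359/235 (E(L, n) = -359/(-235) = -359*(-1/235) = 359/235)
(-41259 + 203793) + E(118, -12) = (-41259 + 203793) + 359/235 = 162534 + 359/235 = 38195849/235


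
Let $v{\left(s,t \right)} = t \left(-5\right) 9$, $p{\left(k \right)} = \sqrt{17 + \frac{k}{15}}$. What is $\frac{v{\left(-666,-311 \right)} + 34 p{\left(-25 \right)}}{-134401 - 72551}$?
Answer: $- \frac{4665}{68984} - \frac{17 \sqrt{138}}{310428} \approx -0.068268$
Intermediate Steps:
$p{\left(k \right)} = \sqrt{17 + \frac{k}{15}}$ ($p{\left(k \right)} = \sqrt{17 + k \frac{1}{15}} = \sqrt{17 + \frac{k}{15}}$)
$v{\left(s,t \right)} = - 45 t$ ($v{\left(s,t \right)} = - 5 t 9 = - 45 t$)
$\frac{v{\left(-666,-311 \right)} + 34 p{\left(-25 \right)}}{-134401 - 72551} = \frac{\left(-45\right) \left(-311\right) + 34 \frac{\sqrt{3825 + 15 \left(-25\right)}}{15}}{-134401 - 72551} = \frac{13995 + 34 \frac{\sqrt{3825 - 375}}{15}}{-206952} = \left(13995 + 34 \frac{\sqrt{3450}}{15}\right) \left(- \frac{1}{206952}\right) = \left(13995 + 34 \frac{5 \sqrt{138}}{15}\right) \left(- \frac{1}{206952}\right) = \left(13995 + 34 \frac{\sqrt{138}}{3}\right) \left(- \frac{1}{206952}\right) = \left(13995 + \frac{34 \sqrt{138}}{3}\right) \left(- \frac{1}{206952}\right) = - \frac{4665}{68984} - \frac{17 \sqrt{138}}{310428}$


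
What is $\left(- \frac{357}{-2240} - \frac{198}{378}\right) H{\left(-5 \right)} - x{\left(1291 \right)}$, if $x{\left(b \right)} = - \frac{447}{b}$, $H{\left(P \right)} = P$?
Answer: $\frac{3762427}{1735104} \approx 2.1684$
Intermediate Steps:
$\left(- \frac{357}{-2240} - \frac{198}{378}\right) H{\left(-5 \right)} - x{\left(1291 \right)} = \left(- \frac{357}{-2240} - \frac{198}{378}\right) \left(-5\right) - - \frac{447}{1291} = \left(\left(-357\right) \left(- \frac{1}{2240}\right) - \frac{11}{21}\right) \left(-5\right) - \left(-447\right) \frac{1}{1291} = \left(\frac{51}{320} - \frac{11}{21}\right) \left(-5\right) - - \frac{447}{1291} = \left(- \frac{2449}{6720}\right) \left(-5\right) + \frac{447}{1291} = \frac{2449}{1344} + \frac{447}{1291} = \frac{3762427}{1735104}$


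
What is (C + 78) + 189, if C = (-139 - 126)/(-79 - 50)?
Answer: 34708/129 ≈ 269.05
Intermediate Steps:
C = 265/129 (C = -265/(-129) = -265*(-1/129) = 265/129 ≈ 2.0543)
(C + 78) + 189 = (265/129 + 78) + 189 = 10327/129 + 189 = 34708/129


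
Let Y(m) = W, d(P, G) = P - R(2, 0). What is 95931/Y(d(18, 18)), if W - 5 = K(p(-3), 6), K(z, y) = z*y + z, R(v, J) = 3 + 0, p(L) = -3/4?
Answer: -383724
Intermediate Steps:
p(L) = -¾ (p(L) = -3*¼ = -¾)
R(v, J) = 3
K(z, y) = z + y*z (K(z, y) = y*z + z = z + y*z)
d(P, G) = -3 + P (d(P, G) = P - 1*3 = P - 3 = -3 + P)
W = -¼ (W = 5 - 3*(1 + 6)/4 = 5 - ¾*7 = 5 - 21/4 = -¼ ≈ -0.25000)
Y(m) = -¼
95931/Y(d(18, 18)) = 95931/(-¼) = 95931*(-4) = -383724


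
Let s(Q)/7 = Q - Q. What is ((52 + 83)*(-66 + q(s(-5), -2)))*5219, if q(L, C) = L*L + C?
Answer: -47910420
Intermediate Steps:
s(Q) = 0 (s(Q) = 7*(Q - Q) = 7*0 = 0)
q(L, C) = C + L² (q(L, C) = L² + C = C + L²)
((52 + 83)*(-66 + q(s(-5), -2)))*5219 = ((52 + 83)*(-66 + (-2 + 0²)))*5219 = (135*(-66 + (-2 + 0)))*5219 = (135*(-66 - 2))*5219 = (135*(-68))*5219 = -9180*5219 = -47910420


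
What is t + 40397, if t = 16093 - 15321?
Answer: 41169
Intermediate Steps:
t = 772
t + 40397 = 772 + 40397 = 41169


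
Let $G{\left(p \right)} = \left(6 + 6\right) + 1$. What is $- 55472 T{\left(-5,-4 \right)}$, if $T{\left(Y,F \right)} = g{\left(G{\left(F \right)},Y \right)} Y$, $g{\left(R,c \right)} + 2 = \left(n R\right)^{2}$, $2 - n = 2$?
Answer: $-554720$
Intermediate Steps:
$n = 0$ ($n = 2 - 2 = 0$)
$G{\left(p \right)} = 13$ ($G{\left(p \right)} = 12 + 1 = 13$)
$g{\left(R,c \right)} = -2$ ($g{\left(R,c \right)} = -2 + \left(0 R\right)^{2} = -2 + 0^{2} = -2 + 0 = -2$)
$T{\left(Y,F \right)} = - 2 Y$
$- 55472 T{\left(-5,-4 \right)} = - 55472 \left(\left(-2\right) \left(-5\right)\right) = \left(-55472\right) 10 = -554720$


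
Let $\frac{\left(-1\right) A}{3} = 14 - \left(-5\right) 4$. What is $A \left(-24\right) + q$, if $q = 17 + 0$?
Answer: $2465$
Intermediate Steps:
$q = 17$
$A = -102$ ($A = - 3 \left(14 - \left(-5\right) 4\right) = - 3 \left(14 - -20\right) = - 3 \left(14 + 20\right) = \left(-3\right) 34 = -102$)
$A \left(-24\right) + q = \left(-102\right) \left(-24\right) + 17 = 2448 + 17 = 2465$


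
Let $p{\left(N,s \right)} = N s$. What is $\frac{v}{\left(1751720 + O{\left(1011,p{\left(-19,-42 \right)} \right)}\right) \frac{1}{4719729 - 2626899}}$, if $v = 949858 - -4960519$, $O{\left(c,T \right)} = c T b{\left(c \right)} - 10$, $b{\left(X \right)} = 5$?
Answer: $\frac{1236941429691}{578560} \approx 2.138 \cdot 10^{6}$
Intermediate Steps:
$O{\left(c,T \right)} = -10 + 5 T c$ ($O{\left(c,T \right)} = c T 5 - 10 = T c 5 - 10 = 5 T c - 10 = -10 + 5 T c$)
$v = 5910377$ ($v = 949858 + 4960519 = 5910377$)
$\frac{v}{\left(1751720 + O{\left(1011,p{\left(-19,-42 \right)} \right)}\right) \frac{1}{4719729 - 2626899}} = \frac{5910377}{\left(1751720 - \left(10 - 5 \left(\left(-19\right) \left(-42\right)\right) 1011\right)\right) \frac{1}{4719729 - 2626899}} = \frac{5910377}{\left(1751720 - \left(10 - 4033890\right)\right) \frac{1}{4719729 - 2626899}} = \frac{5910377}{\left(1751720 + \left(-10 + 4033890\right)\right) \frac{1}{2092830}} = \frac{5910377}{\left(1751720 + 4033880\right) \frac{1}{2092830}} = \frac{5910377}{5785600 \cdot \frac{1}{2092830}} = \frac{5910377}{\frac{578560}{209283}} = 5910377 \cdot \frac{209283}{578560} = \frac{1236941429691}{578560}$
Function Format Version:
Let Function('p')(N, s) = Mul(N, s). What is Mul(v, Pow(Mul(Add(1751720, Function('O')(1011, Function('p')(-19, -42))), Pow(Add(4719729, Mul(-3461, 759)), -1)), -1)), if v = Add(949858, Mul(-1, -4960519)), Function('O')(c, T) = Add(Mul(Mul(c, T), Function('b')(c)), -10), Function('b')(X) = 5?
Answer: Rational(1236941429691, 578560) ≈ 2.1380e+6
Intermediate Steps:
Function('O')(c, T) = Add(-10, Mul(5, T, c)) (Function('O')(c, T) = Add(Mul(Mul(c, T), 5), -10) = Add(Mul(Mul(T, c), 5), -10) = Add(Mul(5, T, c), -10) = Add(-10, Mul(5, T, c)))
v = 5910377 (v = Add(949858, 4960519) = 5910377)
Mul(v, Pow(Mul(Add(1751720, Function('O')(1011, Function('p')(-19, -42))), Pow(Add(4719729, Mul(-3461, 759)), -1)), -1)) = Mul(5910377, Pow(Mul(Add(1751720, Add(-10, Mul(5, Mul(-19, -42), 1011))), Pow(Add(4719729, Mul(-3461, 759)), -1)), -1)) = Mul(5910377, Pow(Mul(Add(1751720, Add(-10, Mul(5, 798, 1011))), Pow(Add(4719729, -2626899), -1)), -1)) = Mul(5910377, Pow(Mul(Add(1751720, Add(-10, 4033890)), Pow(2092830, -1)), -1)) = Mul(5910377, Pow(Mul(Add(1751720, 4033880), Rational(1, 2092830)), -1)) = Mul(5910377, Pow(Mul(5785600, Rational(1, 2092830)), -1)) = Mul(5910377, Pow(Rational(578560, 209283), -1)) = Mul(5910377, Rational(209283, 578560)) = Rational(1236941429691, 578560)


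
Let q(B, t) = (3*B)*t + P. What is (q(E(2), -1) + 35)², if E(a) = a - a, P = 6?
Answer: 1681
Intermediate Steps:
E(a) = 0
q(B, t) = 6 + 3*B*t (q(B, t) = (3*B)*t + 6 = 3*B*t + 6 = 6 + 3*B*t)
(q(E(2), -1) + 35)² = ((6 + 3*0*(-1)) + 35)² = ((6 + 0) + 35)² = (6 + 35)² = 41² = 1681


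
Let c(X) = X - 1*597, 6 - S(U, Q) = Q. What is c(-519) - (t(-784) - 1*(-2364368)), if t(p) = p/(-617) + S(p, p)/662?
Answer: -483096204087/204227 ≈ -2.3655e+6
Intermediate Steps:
S(U, Q) = 6 - Q
t(p) = 3/331 - 1279*p/408454 (t(p) = p/(-617) + (6 - p)/662 = p*(-1/617) + (6 - p)*(1/662) = -p/617 + (3/331 - p/662) = 3/331 - 1279*p/408454)
c(X) = -597 + X (c(X) = X - 597 = -597 + X)
c(-519) - (t(-784) - 1*(-2364368)) = (-597 - 519) - ((3/331 - 1279/408454*(-784)) - 1*(-2364368)) = -1116 - ((3/331 + 501368/204227) + 2364368) = -1116 - (503219/204227 + 2364368) = -1116 - 1*482868286755/204227 = -1116 - 482868286755/204227 = -483096204087/204227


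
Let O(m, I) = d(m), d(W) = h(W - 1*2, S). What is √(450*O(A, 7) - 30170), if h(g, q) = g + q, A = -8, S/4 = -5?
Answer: I*√43670 ≈ 208.97*I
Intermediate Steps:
S = -20 (S = 4*(-5) = -20)
d(W) = -22 + W (d(W) = (W - 1*2) - 20 = (W - 2) - 20 = (-2 + W) - 20 = -22 + W)
O(m, I) = -22 + m
√(450*O(A, 7) - 30170) = √(450*(-22 - 8) - 30170) = √(450*(-30) - 30170) = √(-13500 - 30170) = √(-43670) = I*√43670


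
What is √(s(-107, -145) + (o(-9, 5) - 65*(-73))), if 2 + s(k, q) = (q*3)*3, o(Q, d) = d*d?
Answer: √3463 ≈ 58.847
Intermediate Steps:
o(Q, d) = d²
s(k, q) = -2 + 9*q (s(k, q) = -2 + (q*3)*3 = -2 + (3*q)*3 = -2 + 9*q)
√(s(-107, -145) + (o(-9, 5) - 65*(-73))) = √((-2 + 9*(-145)) + (5² - 65*(-73))) = √((-2 - 1305) + (25 + 4745)) = √(-1307 + 4770) = √3463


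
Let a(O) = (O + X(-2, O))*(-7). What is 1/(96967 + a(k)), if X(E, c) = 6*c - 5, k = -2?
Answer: 1/97100 ≈ 1.0299e-5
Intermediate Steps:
X(E, c) = -5 + 6*c
a(O) = 35 - 49*O (a(O) = (O + (-5 + 6*O))*(-7) = (-5 + 7*O)*(-7) = 35 - 49*O)
1/(96967 + a(k)) = 1/(96967 + (35 - 49*(-2))) = 1/(96967 + (35 + 98)) = 1/(96967 + 133) = 1/97100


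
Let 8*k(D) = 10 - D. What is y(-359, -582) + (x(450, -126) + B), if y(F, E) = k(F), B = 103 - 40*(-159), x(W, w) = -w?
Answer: 53081/8 ≈ 6635.1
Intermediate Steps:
k(D) = 5/4 - D/8 (k(D) = (10 - D)/8 = 5/4 - D/8)
B = 6463 (B = 103 + 6360 = 6463)
y(F, E) = 5/4 - F/8
y(-359, -582) + (x(450, -126) + B) = (5/4 - ⅛*(-359)) + (-1*(-126) + 6463) = (5/4 + 359/8) + (126 + 6463) = 369/8 + 6589 = 53081/8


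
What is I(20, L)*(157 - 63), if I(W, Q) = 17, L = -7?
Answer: 1598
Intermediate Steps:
I(20, L)*(157 - 63) = 17*(157 - 63) = 17*94 = 1598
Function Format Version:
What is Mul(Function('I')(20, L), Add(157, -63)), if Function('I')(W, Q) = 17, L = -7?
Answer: 1598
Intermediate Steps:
Mul(Function('I')(20, L), Add(157, -63)) = Mul(17, Add(157, -63)) = Mul(17, 94) = 1598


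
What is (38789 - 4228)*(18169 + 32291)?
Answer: 1743948060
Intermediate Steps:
(38789 - 4228)*(18169 + 32291) = 34561*50460 = 1743948060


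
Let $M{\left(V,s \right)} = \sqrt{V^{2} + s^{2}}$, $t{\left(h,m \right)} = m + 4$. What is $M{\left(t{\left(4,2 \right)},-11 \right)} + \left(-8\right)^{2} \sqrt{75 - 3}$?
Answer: $\sqrt{157} + 384 \sqrt{2} \approx 555.59$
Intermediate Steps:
$t{\left(h,m \right)} = 4 + m$
$M{\left(t{\left(4,2 \right)},-11 \right)} + \left(-8\right)^{2} \sqrt{75 - 3} = \sqrt{\left(4 + 2\right)^{2} + \left(-11\right)^{2}} + \left(-8\right)^{2} \sqrt{75 - 3} = \sqrt{6^{2} + 121} + 64 \sqrt{72} = \sqrt{36 + 121} + 64 \cdot 6 \sqrt{2} = \sqrt{157} + 384 \sqrt{2}$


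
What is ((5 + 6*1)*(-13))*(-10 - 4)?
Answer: 2002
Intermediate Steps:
((5 + 6*1)*(-13))*(-10 - 4) = ((5 + 6)*(-13))*(-14) = (11*(-13))*(-14) = -143*(-14) = 2002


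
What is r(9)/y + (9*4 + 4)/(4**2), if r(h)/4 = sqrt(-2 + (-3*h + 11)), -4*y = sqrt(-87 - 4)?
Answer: 5/2 - 48*sqrt(182)/91 ≈ -4.6160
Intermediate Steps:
y = -I*sqrt(91)/4 (y = -sqrt(-87 - 4)/4 = -I*sqrt(91)/4 ≈ -2.3848*I)
r(h) = 4*sqrt(9 - 3*h) (r(h) = 4*sqrt(-2 + (-3*h + 11)) = 4*sqrt(-2 + (11 - 3*h)) = 4*sqrt(9 - 3*h))
r(9)/y + (9*4 + 4)/(4**2) = (4*sqrt(9 - 3*9))/((-I*sqrt(91)/4)) + (9*4 + 4)/(4**2) = (4*sqrt(9 - 27))*(4*I*sqrt(91)/91) + (36 + 4)/16 = (4*sqrt(-18))*(4*I*sqrt(91)/91) + 40*(1/16) = (4*(3*I*sqrt(2)))*(4*I*sqrt(91)/91) + 5/2 = (12*I*sqrt(2))*(4*I*sqrt(91)/91) + 5/2 = -48*sqrt(182)/91 + 5/2 = 5/2 - 48*sqrt(182)/91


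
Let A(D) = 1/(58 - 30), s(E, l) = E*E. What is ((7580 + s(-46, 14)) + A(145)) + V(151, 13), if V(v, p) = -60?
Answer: 269809/28 ≈ 9636.0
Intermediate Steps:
s(E, l) = E²
A(D) = 1/28
((7580 + s(-46, 14)) + A(145)) + V(151, 13) = ((7580 + (-46)²) + 1/28) - 60 = ((7580 + 2116) + 1/28) - 60 = (9696 + 1/28) - 60 = 271489/28 - 60 = 269809/28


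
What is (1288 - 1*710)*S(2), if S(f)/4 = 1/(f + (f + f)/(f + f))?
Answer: 2312/3 ≈ 770.67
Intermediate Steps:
S(f) = 4/(1 + f) (S(f) = 4/(f + (f + f)/(f + f)) = 4/(f + (2*f)/((2*f))) = 4/(f + (2*f)*(1/(2*f))) = 4/(f + 1) = 4/(1 + f))
(1288 - 1*710)*S(2) = (1288 - 1*710)*(4/(1 + 2)) = (1288 - 710)*(4/3) = 578*(4*(1/3)) = 578*(4/3) = 2312/3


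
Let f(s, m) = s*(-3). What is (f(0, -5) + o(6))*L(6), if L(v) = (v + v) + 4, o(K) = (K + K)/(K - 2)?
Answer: 48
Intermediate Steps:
f(s, m) = -3*s
o(K) = 2*K/(-2 + K) (o(K) = (2*K)/(-2 + K) = 2*K/(-2 + K))
L(v) = 4 + 2*v (L(v) = 2*v + 4 = 4 + 2*v)
(f(0, -5) + o(6))*L(6) = (-3*0 + 2*6/(-2 + 6))*(4 + 2*6) = (0 + 2*6/4)*(4 + 12) = (0 + 2*6*(¼))*16 = (0 + 3)*16 = 3*16 = 48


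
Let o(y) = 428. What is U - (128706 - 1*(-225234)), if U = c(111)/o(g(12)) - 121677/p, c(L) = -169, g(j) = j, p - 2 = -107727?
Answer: -16318829949769/46106300 ≈ -3.5394e+5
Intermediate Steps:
p = -107725 (p = 2 - 107727 = -107725)
U = 33872231/46106300 (U = -169/428 - 121677/(-107725) = -169*1/428 - 121677*(-1/107725) = -169/428 + 121677/107725 = 33872231/46106300 ≈ 0.73466)
U - (128706 - 1*(-225234)) = 33872231/46106300 - (128706 - 1*(-225234)) = 33872231/46106300 - (128706 + 225234) = 33872231/46106300 - 1*353940 = 33872231/46106300 - 353940 = -16318829949769/46106300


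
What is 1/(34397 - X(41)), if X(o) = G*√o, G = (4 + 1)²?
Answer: 34397/1183127984 + 25*√41/1183127984 ≈ 2.9208e-5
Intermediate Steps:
G = 25 (G = 5² = 25)
X(o) = 25*√o
1/(34397 - X(41)) = 1/(34397 - 25*√41)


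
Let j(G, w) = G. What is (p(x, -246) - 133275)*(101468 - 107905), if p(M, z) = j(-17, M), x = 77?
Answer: 858000604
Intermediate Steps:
p(M, z) = -17
(p(x, -246) - 133275)*(101468 - 107905) = (-17 - 133275)*(101468 - 107905) = -133292*(-6437) = 858000604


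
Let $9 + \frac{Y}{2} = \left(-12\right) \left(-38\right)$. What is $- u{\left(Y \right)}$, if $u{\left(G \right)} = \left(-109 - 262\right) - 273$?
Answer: $644$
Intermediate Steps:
$Y = 894$ ($Y = -18 + 2 \left(\left(-12\right) \left(-38\right)\right) = -18 + 2 \cdot 456 = -18 + 912 = 894$)
$u{\left(G \right)} = -644$ ($u{\left(G \right)} = -371 - 273 = -644$)
$- u{\left(Y \right)} = \left(-1\right) \left(-644\right) = 644$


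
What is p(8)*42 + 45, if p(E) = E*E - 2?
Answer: 2649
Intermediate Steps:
p(E) = -2 + E² (p(E) = E² - 2 = -2 + E²)
p(8)*42 + 45 = (-2 + 8²)*42 + 45 = (-2 + 64)*42 + 45 = 62*42 + 45 = 2604 + 45 = 2649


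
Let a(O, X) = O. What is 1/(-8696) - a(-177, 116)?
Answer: 1539191/8696 ≈ 177.00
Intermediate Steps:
1/(-8696) - a(-177, 116) = 1/(-8696) - 1*(-177) = -1/8696 + 177 = 1539191/8696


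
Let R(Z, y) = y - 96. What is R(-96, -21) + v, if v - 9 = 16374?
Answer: 16266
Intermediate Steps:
v = 16383 (v = 9 + 16374 = 16383)
R(Z, y) = -96 + y
R(-96, -21) + v = (-96 - 21) + 16383 = -117 + 16383 = 16266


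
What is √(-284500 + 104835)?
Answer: I*√179665 ≈ 423.87*I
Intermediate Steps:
√(-284500 + 104835) = √(-179665) = I*√179665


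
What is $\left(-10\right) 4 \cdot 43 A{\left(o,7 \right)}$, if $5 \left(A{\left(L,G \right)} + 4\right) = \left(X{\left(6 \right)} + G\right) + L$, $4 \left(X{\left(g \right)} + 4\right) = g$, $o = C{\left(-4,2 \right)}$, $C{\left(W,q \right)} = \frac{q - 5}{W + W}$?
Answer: $5203$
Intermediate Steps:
$C{\left(W,q \right)} = \frac{-5 + q}{2 W}$
$o = \frac{3}{8}$ ($o = \frac{-5 + 2}{2 \left(-4\right)} = \frac{1}{2} \left(- \frac{1}{4}\right) \left(-3\right) = \frac{3}{8} \approx 0.375$)
$X{\left(g \right)} = -4 + \frac{g}{4}$
$A{\left(L,G \right)} = - \frac{9}{2} + \frac{G}{5} + \frac{L}{5}$ ($A{\left(L,G \right)} = -4 + \frac{\left(\left(-4 + \frac{1}{4} \cdot 6\right) + G\right) + L}{5} = -4 + \frac{\left(\left(-4 + \frac{3}{2}\right) + G\right) + L}{5} = -4 + \frac{\left(- \frac{5}{2} + G\right) + L}{5} = -4 + \frac{- \frac{5}{2} + G + L}{5} = -4 + \left(- \frac{1}{2} + \frac{G}{5} + \frac{L}{5}\right) = - \frac{9}{2} + \frac{G}{5} + \frac{L}{5}$)
$\left(-10\right) 4 \cdot 43 A{\left(o,7 \right)} = \left(-10\right) 4 \cdot 43 \left(- \frac{9}{2} + \frac{1}{5} \cdot 7 + \frac{1}{5} \cdot \frac{3}{8}\right) = \left(-40\right) 43 \left(- \frac{9}{2} + \frac{7}{5} + \frac{3}{40}\right) = \left(-1720\right) \left(- \frac{121}{40}\right) = 5203$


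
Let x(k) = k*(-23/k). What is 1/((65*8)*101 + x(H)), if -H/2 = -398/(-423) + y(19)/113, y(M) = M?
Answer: 1/52497 ≈ 1.9049e-5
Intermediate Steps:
H = -106022/47799 (H = -2*(-398/(-423) + 19/113) = -2*(-398*(-1/423) + 19*(1/113)) = -2*(398/423 + 19/113) = -2*53011/47799 = -106022/47799 ≈ -2.2181)
x(k) = -23
1/((65*8)*101 + x(H)) = 1/((65*8)*101 - 23) = 1/(520*101 - 23) = 1/(52520 - 23) = 1/52497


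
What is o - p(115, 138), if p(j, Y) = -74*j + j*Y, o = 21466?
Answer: 14106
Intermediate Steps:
p(j, Y) = -74*j + Y*j
o - p(115, 138) = 21466 - 115*(-74 + 138) = 21466 - 115*64 = 21466 - 1*7360 = 21466 - 7360 = 14106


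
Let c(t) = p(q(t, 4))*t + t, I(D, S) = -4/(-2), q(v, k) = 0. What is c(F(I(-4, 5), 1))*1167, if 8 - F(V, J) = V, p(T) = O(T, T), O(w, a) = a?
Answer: 7002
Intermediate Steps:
p(T) = T
I(D, S) = 2 (I(D, S) = -4*(-1/2) = 2)
F(V, J) = 8 - V
c(t) = t (c(t) = 0*t + t = 0 + t = t)
c(F(I(-4, 5), 1))*1167 = (8 - 1*2)*1167 = (8 - 2)*1167 = 6*1167 = 7002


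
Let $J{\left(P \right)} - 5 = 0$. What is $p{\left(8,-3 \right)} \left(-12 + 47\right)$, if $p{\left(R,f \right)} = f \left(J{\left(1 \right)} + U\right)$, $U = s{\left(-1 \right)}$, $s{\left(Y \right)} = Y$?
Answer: $-420$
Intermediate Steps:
$J{\left(P \right)} = 5$ ($J{\left(P \right)} = 5 + 0 = 5$)
$U = -1$
$p{\left(R,f \right)} = 4 f$ ($p{\left(R,f \right)} = f \left(5 - 1\right) = f 4 = 4 f$)
$p{\left(8,-3 \right)} \left(-12 + 47\right) = 4 \left(-3\right) \left(-12 + 47\right) = \left(-12\right) 35 = -420$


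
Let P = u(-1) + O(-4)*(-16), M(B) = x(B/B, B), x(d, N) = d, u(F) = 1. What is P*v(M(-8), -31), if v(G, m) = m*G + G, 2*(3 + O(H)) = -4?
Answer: -2430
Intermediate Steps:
O(H) = -5 (O(H) = -3 + (½)*(-4) = -3 - 2 = -5)
M(B) = 1 (M(B) = B/B = 1)
v(G, m) = G + G*m (v(G, m) = G*m + G = G + G*m)
P = 81 (P = 1 - 5*(-16) = 1 + 80 = 81)
P*v(M(-8), -31) = 81*(1*(1 - 31)) = 81*(1*(-30)) = 81*(-30) = -2430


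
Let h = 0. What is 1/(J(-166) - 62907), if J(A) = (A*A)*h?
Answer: -1/62907 ≈ -1.5896e-5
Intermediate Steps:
J(A) = 0 (J(A) = (A*A)*0 = A²*0 = 0)
1/(J(-166) - 62907) = 1/(0 - 62907) = 1/(-62907) = -1/62907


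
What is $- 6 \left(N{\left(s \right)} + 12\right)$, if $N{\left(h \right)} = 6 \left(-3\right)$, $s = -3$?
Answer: $36$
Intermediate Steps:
$N{\left(h \right)} = -18$
$- 6 \left(N{\left(s \right)} + 12\right) = - 6 \left(-18 + 12\right) = \left(-6\right) \left(-6\right) = 36$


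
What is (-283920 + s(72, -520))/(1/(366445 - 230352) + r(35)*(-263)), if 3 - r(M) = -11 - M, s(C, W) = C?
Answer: 19314862932/876915245 ≈ 22.026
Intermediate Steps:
r(M) = 14 + M (r(M) = 3 - (-11 - M) = 3 + (11 + M) = 14 + M)
(-283920 + s(72, -520))/(1/(366445 - 230352) + r(35)*(-263)) = (-283920 + 72)/(1/(366445 - 230352) + (14 + 35)*(-263)) = -283848/(1/136093 + 49*(-263)) = -283848/(1/136093 - 12887) = -283848/(-1753830490/136093) = -283848*(-136093/1753830490) = 19314862932/876915245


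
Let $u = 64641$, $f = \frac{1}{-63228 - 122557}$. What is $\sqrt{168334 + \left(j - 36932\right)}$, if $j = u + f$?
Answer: $\frac{\sqrt{6766633170761890}}{185785} \approx 442.77$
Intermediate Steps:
$f = - \frac{1}{185785}$ ($f = \frac{1}{-185785} = - \frac{1}{185785} \approx -5.3826 \cdot 10^{-6}$)
$j = \frac{12009328184}{185785}$ ($j = 64641 - \frac{1}{185785} = \frac{12009328184}{185785} \approx 64641.0$)
$\sqrt{168334 + \left(j - 36932\right)} = \sqrt{168334 + \left(\frac{12009328184}{185785} - 36932\right)} = \sqrt{168334 + \frac{5147916564}{185785}} = \sqrt{\frac{36421848754}{185785}} = \frac{\sqrt{6766633170761890}}{185785}$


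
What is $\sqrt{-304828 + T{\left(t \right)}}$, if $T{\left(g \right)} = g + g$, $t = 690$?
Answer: $2 i \sqrt{75862} \approx 550.86 i$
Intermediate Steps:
$T{\left(g \right)} = 2 g$
$\sqrt{-304828 + T{\left(t \right)}} = \sqrt{-304828 + 2 \cdot 690} = \sqrt{-304828 + 1380} = \sqrt{-303448} = 2 i \sqrt{75862}$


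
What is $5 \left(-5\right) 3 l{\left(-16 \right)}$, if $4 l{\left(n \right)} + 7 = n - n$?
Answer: $\frac{525}{4} \approx 131.25$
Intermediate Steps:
$l{\left(n \right)} = - \frac{7}{4}$ ($l{\left(n \right)} = - \frac{7}{4} + \frac{n - n}{4} = - \frac{7}{4} + \frac{1}{4} \cdot 0 = - \frac{7}{4} + 0 = - \frac{7}{4}$)
$5 \left(-5\right) 3 l{\left(-16 \right)} = 5 \left(-5\right) 3 \left(- \frac{7}{4}\right) = \left(-25\right) 3 \left(- \frac{7}{4}\right) = \left(-75\right) \left(- \frac{7}{4}\right) = \frac{525}{4}$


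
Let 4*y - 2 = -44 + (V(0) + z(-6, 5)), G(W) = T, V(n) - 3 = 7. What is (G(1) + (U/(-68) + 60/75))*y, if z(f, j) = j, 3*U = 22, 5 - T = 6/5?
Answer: -20619/680 ≈ -30.322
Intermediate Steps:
T = 19/5 (T = 5 - 6/5 = 19/5 ≈ 3.8000)
V(n) = 10 (V(n) = 3 + 7 = 10)
U = 22/3 (U = (⅓)*22 = 22/3 ≈ 7.3333)
G(W) = 19/5
y = -27/4 (y = ½ + (-44 + (10 + 5))/4 = ½ + (-44 + 15)/4 = ½ + (¼)*(-29) = ½ - 29/4 = -27/4 ≈ -6.7500)
(G(1) + (U/(-68) + 60/75))*y = (19/5 + ((22/3)/(-68) + 60/75))*(-27/4) = (19/5 + ((22/3)*(-1/68) + 60*(1/75)))*(-27/4) = (19/5 + (-11/102 + ⅘))*(-27/4) = (19/5 + 353/510)*(-27/4) = (2291/510)*(-27/4) = -20619/680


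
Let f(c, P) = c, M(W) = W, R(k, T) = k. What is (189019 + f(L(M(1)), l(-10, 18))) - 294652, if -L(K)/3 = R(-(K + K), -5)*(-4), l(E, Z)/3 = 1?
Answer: -105657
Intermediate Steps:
l(E, Z) = 3 (l(E, Z) = 3*1 = 3)
L(K) = -24*K (L(K) = -3*(-(K + K))*(-4) = -3*(-2*K)*(-4) = -24*K)
(189019 + f(L(M(1)), l(-10, 18))) - 294652 = (189019 - 24*1) - 294652 = (189019 - 24) - 294652 = 188995 - 294652 = -105657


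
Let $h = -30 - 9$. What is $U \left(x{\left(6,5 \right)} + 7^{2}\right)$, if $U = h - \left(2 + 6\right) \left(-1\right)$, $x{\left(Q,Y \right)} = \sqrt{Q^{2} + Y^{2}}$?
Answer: $-1519 - 31 \sqrt{61} \approx -1761.1$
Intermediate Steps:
$h = -39$
$U = -31$ ($U = -39 - \left(2 + 6\right) \left(-1\right) = -39 - 8 \left(-1\right) = -39 - -8 = -39 + 8 = -31$)
$U \left(x{\left(6,5 \right)} + 7^{2}\right) = - 31 \left(\sqrt{6^{2} + 5^{2}} + 7^{2}\right) = - 31 \left(\sqrt{36 + 25} + 49\right) = - 31 \left(\sqrt{61} + 49\right) = - 31 \left(49 + \sqrt{61}\right) = -1519 - 31 \sqrt{61}$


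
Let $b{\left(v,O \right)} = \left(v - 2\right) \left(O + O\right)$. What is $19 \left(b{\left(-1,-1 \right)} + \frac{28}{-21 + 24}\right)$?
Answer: $\frac{874}{3} \approx 291.33$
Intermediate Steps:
$b{\left(v,O \right)} = 2 O \left(-2 + v\right)$ ($b{\left(v,O \right)} = \left(-2 + v\right) 2 O = 2 O \left(-2 + v\right)$)
$19 \left(b{\left(-1,-1 \right)} + \frac{28}{-21 + 24}\right) = 19 \left(2 \left(-1\right) \left(-2 - 1\right) + \frac{28}{-21 + 24}\right) = 19 \left(2 \left(-1\right) \left(-3\right) + \frac{28}{3}\right) = 19 \left(6 + 28 \cdot \frac{1}{3}\right) = 19 \left(6 + \frac{28}{3}\right) = 19 \cdot \frac{46}{3} = \frac{874}{3}$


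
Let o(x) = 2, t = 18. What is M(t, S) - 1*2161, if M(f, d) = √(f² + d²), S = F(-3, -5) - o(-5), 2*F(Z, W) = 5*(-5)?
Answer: -2161 + √2137/2 ≈ -2137.9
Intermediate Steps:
F(Z, W) = -25/2 (F(Z, W) = (5*(-5))/2 = (½)*(-25) = -25/2)
S = -29/2 (S = -25/2 - 1*2 = -25/2 - 2 = -29/2 ≈ -14.500)
M(f, d) = √(d² + f²)
M(t, S) - 1*2161 = √((-29/2)² + 18²) - 1*2161 = √(841/4 + 324) - 2161 = √(2137/4) - 2161 = √2137/2 - 2161 = -2161 + √2137/2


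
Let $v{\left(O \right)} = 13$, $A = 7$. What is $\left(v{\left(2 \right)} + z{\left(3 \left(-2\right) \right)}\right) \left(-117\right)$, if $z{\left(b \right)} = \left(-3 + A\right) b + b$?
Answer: $1989$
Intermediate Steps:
$z{\left(b \right)} = 5 b$ ($z{\left(b \right)} = \left(-3 + 7\right) b + b = 4 b + b = 5 b$)
$\left(v{\left(2 \right)} + z{\left(3 \left(-2\right) \right)}\right) \left(-117\right) = \left(13 + 5 \cdot 3 \left(-2\right)\right) \left(-117\right) = \left(13 + 5 \left(-6\right)\right) \left(-117\right) = \left(13 - 30\right) \left(-117\right) = \left(-17\right) \left(-117\right) = 1989$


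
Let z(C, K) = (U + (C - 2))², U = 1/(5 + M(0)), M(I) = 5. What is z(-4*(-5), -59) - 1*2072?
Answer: -174439/100 ≈ -1744.4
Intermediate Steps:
U = ⅒ (U = 1/(5 + 5) = 1/10 = ⅒ ≈ 0.10000)
z(C, K) = (-19/10 + C)² (z(C, K) = (⅒ + (C - 2))² = (⅒ + (-2 + C))² = (-19/10 + C)²)
z(-4*(-5), -59) - 1*2072 = (-19 + 10*(-4*(-5)))²/100 - 1*2072 = (-19 + 10*20)²/100 - 2072 = (-19 + 200)²/100 - 2072 = (1/100)*181² - 2072 = (1/100)*32761 - 2072 = 32761/100 - 2072 = -174439/100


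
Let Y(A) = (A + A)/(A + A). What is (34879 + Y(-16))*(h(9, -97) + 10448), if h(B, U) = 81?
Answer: 367251520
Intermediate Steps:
Y(A) = 1 (Y(A) = (2*A)/((2*A)) = (2*A)*(1/(2*A)) = 1)
(34879 + Y(-16))*(h(9, -97) + 10448) = (34879 + 1)*(81 + 10448) = 34880*10529 = 367251520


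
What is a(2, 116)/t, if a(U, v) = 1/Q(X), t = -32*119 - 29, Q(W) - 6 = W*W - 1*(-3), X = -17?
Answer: -1/1143426 ≈ -8.7456e-7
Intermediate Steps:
Q(W) = 9 + W**2 (Q(W) = 6 + (W*W - 1*(-3)) = 6 + (W**2 + 3) = 6 + (3 + W**2) = 9 + W**2)
t = -3837 (t = -3808 - 29 = -3837)
a(U, v) = 1/298 (a(U, v) = 1/(9 + (-17)**2) = 1/(9 + 289) = 1/298)
a(2, 116)/t = (1/298)/(-3837) = (1/298)*(-1/3837) = -1/1143426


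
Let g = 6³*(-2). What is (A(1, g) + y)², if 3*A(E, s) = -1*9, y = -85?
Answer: 7744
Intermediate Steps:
g = -432 (g = 216*(-2) = -432)
A(E, s) = -3 (A(E, s) = (-1*9)/3 = (⅓)*(-9) = -3)
(A(1, g) + y)² = (-3 - 85)² = (-88)² = 7744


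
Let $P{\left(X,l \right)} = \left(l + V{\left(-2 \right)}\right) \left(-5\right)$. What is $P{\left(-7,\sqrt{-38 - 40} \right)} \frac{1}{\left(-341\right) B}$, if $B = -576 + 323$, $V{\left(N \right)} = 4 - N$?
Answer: $- \frac{30}{86273} - \frac{5 i \sqrt{78}}{86273} \approx -0.00034773 - 0.00051185 i$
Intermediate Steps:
$P{\left(X,l \right)} = -30 - 5 l$ ($P{\left(X,l \right)} = \left(l + \left(4 - -2\right)\right) \left(-5\right) = \left(l + \left(4 + 2\right)\right) \left(-5\right) = \left(l + 6\right) \left(-5\right) = \left(6 + l\right) \left(-5\right) = -30 - 5 l$)
$B = -253$
$P{\left(-7,\sqrt{-38 - 40} \right)} \frac{1}{\left(-341\right) B} = \left(-30 - 5 \sqrt{-38 - 40}\right) \frac{1}{\left(-341\right) \left(-253\right)} = \left(-30 - 5 \sqrt{-78}\right) \left(\left(- \frac{1}{341}\right) \left(- \frac{1}{253}\right)\right) = \left(-30 - 5 i \sqrt{78}\right) \frac{1}{86273} = - \frac{30}{86273} - \frac{5 i \sqrt{78}}{86273}$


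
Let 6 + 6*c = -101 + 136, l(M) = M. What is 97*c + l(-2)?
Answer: 2801/6 ≈ 466.83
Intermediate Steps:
c = 29/6 (c = -1 + (-101 + 136)/6 = -1 + (⅙)*35 = -1 + 35/6 = 29/6 ≈ 4.8333)
97*c + l(-2) = 97*(29/6) - 2 = 2813/6 - 2 = 2801/6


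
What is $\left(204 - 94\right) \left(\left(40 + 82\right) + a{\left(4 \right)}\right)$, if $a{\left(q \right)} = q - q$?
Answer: $13420$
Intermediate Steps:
$a{\left(q \right)} = 0$
$\left(204 - 94\right) \left(\left(40 + 82\right) + a{\left(4 \right)}\right) = \left(204 - 94\right) \left(\left(40 + 82\right) + 0\right) = 110 \left(122 + 0\right) = 110 \cdot 122 = 13420$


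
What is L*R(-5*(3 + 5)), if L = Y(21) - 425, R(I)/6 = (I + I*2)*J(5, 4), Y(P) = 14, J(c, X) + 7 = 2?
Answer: -1479600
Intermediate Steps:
J(c, X) = -5 (J(c, X) = -7 + 2 = -5)
R(I) = -90*I (R(I) = 6*((I + I*2)*(-5)) = 6*((I + 2*I)*(-5)) = 6*((3*I)*(-5)) = 6*(-15*I) = -90*I)
L = -411 (L = 14 - 425 = -411)
L*R(-5*(3 + 5)) = -(-36990)*(-5*(3 + 5)) = -(-36990)*(-5*8) = -(-36990)*(-40) = -411*3600 = -1479600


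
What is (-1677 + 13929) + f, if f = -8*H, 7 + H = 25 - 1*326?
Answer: 14716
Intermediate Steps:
H = -308 (H = -7 + (25 - 1*326) = -7 + (25 - 326) = -7 - 301 = -308)
f = 2464 (f = -8*(-308) = 2464)
(-1677 + 13929) + f = (-1677 + 13929) + 2464 = 12252 + 2464 = 14716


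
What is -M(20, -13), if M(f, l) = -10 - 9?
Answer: 19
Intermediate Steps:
M(f, l) = -19
-M(20, -13) = -1*(-19) = 19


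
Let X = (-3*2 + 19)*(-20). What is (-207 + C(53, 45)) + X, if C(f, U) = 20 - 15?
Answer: -462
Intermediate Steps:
X = -260 (X = (-6 + 19)*(-20) = 13*(-20) = -260)
C(f, U) = 5
(-207 + C(53, 45)) + X = (-207 + 5) - 260 = -202 - 260 = -462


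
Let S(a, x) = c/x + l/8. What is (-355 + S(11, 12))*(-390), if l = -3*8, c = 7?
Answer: 278785/2 ≈ 1.3939e+5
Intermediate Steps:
l = -24
S(a, x) = -3 + 7/x (S(a, x) = 7/x - 24/8 = 7/x - 24*⅛ = 7/x - 3 = -3 + 7/x)
(-355 + S(11, 12))*(-390) = (-355 + (-3 + 7/12))*(-390) = (-355 - 29/12)*(-390) = -4289/12*(-390) = 278785/2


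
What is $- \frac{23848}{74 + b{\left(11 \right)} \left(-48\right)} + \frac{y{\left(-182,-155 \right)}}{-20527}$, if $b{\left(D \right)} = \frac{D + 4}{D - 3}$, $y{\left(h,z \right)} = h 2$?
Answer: $\frac{4707055}{3158} \approx 1490.5$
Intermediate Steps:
$y{\left(h,z \right)} = 2 h$
$b{\left(D \right)} = \frac{4 + D}{-3 + D}$
$- \frac{23848}{74 + b{\left(11 \right)} \left(-48\right)} + \frac{y{\left(-182,-155 \right)}}{-20527} = - \frac{23848}{74 + \frac{4 + 11}{-3 + 11} \left(-48\right)} + \frac{2 \left(-182\right)}{-20527} = - \frac{23848}{74 + \frac{1}{8} \cdot 15 \left(-48\right)} - - \frac{28}{1579} = - \frac{23848}{74 + \frac{1}{8} \cdot 15 \left(-48\right)} + \frac{28}{1579} = - \frac{23848}{74 + \frac{15}{8} \left(-48\right)} + \frac{28}{1579} = - \frac{23848}{74 - 90} + \frac{28}{1579} = - \frac{23848}{-16} + \frac{28}{1579} = \left(-23848\right) \left(- \frac{1}{16}\right) + \frac{28}{1579} = \frac{2981}{2} + \frac{28}{1579} = \frac{4707055}{3158}$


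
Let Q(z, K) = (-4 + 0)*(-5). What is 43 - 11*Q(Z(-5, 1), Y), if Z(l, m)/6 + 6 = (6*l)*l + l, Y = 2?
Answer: -177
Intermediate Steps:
Z(l, m) = -36 + 6*l + 36*l² (Z(l, m) = -36 + 6*((6*l)*l + l) = -36 + 6*(6*l² + l) = -36 + 6*(l + 6*l²) = -36 + (6*l + 36*l²) = -36 + 6*l + 36*l²)
Q(z, K) = 20 (Q(z, K) = -4*(-5) = 20)
43 - 11*Q(Z(-5, 1), Y) = 43 - 11*20 = 43 - 220 = -177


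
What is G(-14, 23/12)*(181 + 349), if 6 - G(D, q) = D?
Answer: 10600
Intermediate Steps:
G(D, q) = 6 - D
G(-14, 23/12)*(181 + 349) = (6 - 1*(-14))*(181 + 349) = (6 + 14)*530 = 20*530 = 10600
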